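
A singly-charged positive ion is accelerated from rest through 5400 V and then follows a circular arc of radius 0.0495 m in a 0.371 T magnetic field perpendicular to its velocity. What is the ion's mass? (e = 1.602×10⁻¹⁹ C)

Combine |q|V = ½mv² and r = mv/(|q|B): eliminate v to get m = qB²r²/(2V).
m = (1.602×10⁻¹⁹)(0.371)²(0.0495)²/(2·5400) ≈ 5.00×10⁻²⁷ kg.

m ≈ 5.00×10⁻²⁷ kg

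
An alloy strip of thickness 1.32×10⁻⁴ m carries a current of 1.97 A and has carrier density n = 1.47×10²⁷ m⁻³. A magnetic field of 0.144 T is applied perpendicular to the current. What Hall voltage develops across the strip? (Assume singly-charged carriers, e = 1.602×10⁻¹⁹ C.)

V_H ≈ 9.13×10⁻⁶ V

V_H = IB/(n e t).
V_H = (1.97)(0.144)/((1.47×10²⁷)(1.602×10⁻¹⁹)(1.32×10⁻⁴)) ≈ 9.13×10⁻⁶ V.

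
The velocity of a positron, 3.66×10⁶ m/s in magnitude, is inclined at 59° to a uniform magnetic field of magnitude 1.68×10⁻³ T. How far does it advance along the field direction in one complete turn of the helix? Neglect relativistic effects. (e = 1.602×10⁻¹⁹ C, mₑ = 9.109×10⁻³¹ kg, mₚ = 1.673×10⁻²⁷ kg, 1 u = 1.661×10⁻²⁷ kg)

p ≈ 0.0401 m

v∥ = v cosθ = 3.66×10⁶·cos59° ≈ 1.885×10⁶ m/s.
T = 2πm/(|q|B) = 2π(9.109×10⁻³¹)/((1.602×10⁻¹⁹)(1.68×10⁻³)) ≈ 2.127×10⁻⁸ s.
pitch = v∥ T = (1.885×10⁶)(2.127×10⁻⁸) ≈ 0.0401 m.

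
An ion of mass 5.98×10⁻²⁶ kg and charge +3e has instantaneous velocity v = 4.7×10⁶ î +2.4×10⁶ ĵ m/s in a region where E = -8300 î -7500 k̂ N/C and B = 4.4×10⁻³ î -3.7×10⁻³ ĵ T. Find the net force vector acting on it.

v×B = (0, 0, -2.80×10⁴) N/C.
E + v×B = (-8300, 0, -3.54×10⁴) N/C.
F = q(E + v×B) = (4.806×10⁻¹⁹ C)·(-8300, 0, -3.54×10⁴) = (-3.99×10⁻¹⁵, 0, -1.70×10⁻¹⁴) N.

F ≈ (-3.99×10⁻¹⁵, 0, -1.70×10⁻¹⁴) N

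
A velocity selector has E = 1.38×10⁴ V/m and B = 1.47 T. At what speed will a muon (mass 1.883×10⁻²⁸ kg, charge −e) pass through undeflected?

For undeflected motion the electric and magnetic forces balance: qE = qvB.
v = E/B = 1.38×10⁴/1.47 = 9390 m/s.

v = 9390 m/s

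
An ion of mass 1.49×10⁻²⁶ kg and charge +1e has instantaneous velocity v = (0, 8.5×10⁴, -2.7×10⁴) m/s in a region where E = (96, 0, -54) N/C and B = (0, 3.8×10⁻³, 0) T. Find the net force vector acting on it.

F ≈ (3.18×10⁻¹⁷, 0, -8.65×10⁻¹⁸) N

v×B = (103, 0, 0) N/C.
E + v×B = (199, 0, -54.0) N/C.
F = q(E + v×B) = (1.602×10⁻¹⁹ C)·(199, 0, -54.0) = (3.18×10⁻¹⁷, 0, -8.65×10⁻¹⁸) N.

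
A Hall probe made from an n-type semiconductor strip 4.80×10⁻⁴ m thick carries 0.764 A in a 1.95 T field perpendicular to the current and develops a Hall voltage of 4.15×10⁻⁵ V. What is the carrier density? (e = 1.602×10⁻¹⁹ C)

n ≈ 4.67×10²⁶ m⁻³

From V_H = IB/(n e t), n = IB/(V_H e t).
n = (0.764)(1.95)/((4.15×10⁻⁵)(1.602×10⁻¹⁹)(4.80×10⁻⁴)) ≈ 4.67×10²⁶ m⁻³.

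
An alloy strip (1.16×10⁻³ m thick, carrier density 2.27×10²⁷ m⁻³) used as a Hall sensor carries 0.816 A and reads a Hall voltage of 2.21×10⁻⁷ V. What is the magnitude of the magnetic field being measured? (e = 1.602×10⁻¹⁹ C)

From V_H = IB/(n e t), B = V_H n e t / I.
B = (2.21×10⁻⁷)(2.27×10²⁷)(1.602×10⁻¹⁹)(1.16×10⁻³)/0.816 ≈ 0.114 T.

B ≈ 0.114 T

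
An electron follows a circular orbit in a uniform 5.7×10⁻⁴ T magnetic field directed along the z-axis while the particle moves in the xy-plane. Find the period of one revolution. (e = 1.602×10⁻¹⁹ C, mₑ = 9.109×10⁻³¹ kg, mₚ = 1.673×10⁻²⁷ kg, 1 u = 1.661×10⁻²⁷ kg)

The cyclotron period depends only on m, q, B: T = 2πm/(|q|B).
T = 2π(9.109×10⁻³¹)/((1.602×10⁻¹⁹)(5.7×10⁻⁴)) ≈ 6.3×10⁻⁸ s.

T ≈ 6.3×10⁻⁸ s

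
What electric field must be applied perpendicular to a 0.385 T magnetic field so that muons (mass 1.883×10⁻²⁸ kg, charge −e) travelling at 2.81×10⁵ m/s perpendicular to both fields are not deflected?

For straight-line motion qE = qvB, so E = vB.
E = 2.81×10⁵ × 0.385 = 1.08×10⁵ V/m.

E = 1.08×10⁵ V/m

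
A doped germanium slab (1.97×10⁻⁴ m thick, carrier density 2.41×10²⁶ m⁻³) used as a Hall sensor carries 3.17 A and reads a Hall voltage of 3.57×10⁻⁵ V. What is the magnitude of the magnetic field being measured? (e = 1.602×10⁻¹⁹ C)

B ≈ 0.0857 T

From V_H = IB/(n e t), B = V_H n e t / I.
B = (3.57×10⁻⁵)(2.41×10²⁶)(1.602×10⁻¹⁹)(1.97×10⁻⁴)/3.17 ≈ 0.0857 T.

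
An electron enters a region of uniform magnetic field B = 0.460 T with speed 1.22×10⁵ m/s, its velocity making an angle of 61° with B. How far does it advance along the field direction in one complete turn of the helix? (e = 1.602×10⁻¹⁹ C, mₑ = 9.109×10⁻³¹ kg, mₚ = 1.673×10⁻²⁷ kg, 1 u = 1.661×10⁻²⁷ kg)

v∥ = v cosθ = 1.22×10⁵·cos61° ≈ 5.915×10⁴ m/s.
T = 2πm/(|q|B) = 2π(9.109×10⁻³¹)/((1.602×10⁻¹⁹)(0.460)) ≈ 7.767×10⁻¹¹ s.
pitch = v∥ T = (5.915×10⁴)(7.767×10⁻¹¹) ≈ 4.59×10⁻⁶ m.

p ≈ 4.59×10⁻⁶ m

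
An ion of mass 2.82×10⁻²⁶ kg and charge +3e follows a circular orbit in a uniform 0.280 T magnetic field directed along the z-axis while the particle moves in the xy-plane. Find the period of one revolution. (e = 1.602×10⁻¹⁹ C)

The cyclotron period depends only on m, q, B: T = 2πm/(|q|B).
T = 2π(2.82×10⁻²⁶)/((4.806×10⁻¹⁹)(0.280)) ≈ 1.32×10⁻⁶ s.

T ≈ 1.32×10⁻⁶ s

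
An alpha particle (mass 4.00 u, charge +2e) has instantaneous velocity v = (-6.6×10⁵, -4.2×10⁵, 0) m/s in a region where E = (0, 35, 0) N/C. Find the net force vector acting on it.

F ≈ (0, 1.12×10⁻¹⁷, 0) N

Only an electric field acts, so F = qE = (3.204×10⁻¹⁹ C)·(0, 35.0, 0) = (0, 1.12×10⁻¹⁷, 0) N.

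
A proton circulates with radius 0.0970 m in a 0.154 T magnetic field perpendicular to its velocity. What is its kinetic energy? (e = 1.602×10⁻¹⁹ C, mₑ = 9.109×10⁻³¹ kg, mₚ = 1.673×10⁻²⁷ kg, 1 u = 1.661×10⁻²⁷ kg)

v = |q|Br/m, then KE = ½mv² = (qBr)²/(2m).
v = (1.602×10⁻¹⁹)(0.154)(0.0970)/1.673×10⁻²⁷ ≈ 1.430×10⁶ m/s.
KE = ½(1.673×10⁻²⁷)(1.430×10⁶)² ≈ 1.71×10⁻¹⁵ J = 1.07×10⁴ eV.

KE ≈ 1.07×10⁴ eV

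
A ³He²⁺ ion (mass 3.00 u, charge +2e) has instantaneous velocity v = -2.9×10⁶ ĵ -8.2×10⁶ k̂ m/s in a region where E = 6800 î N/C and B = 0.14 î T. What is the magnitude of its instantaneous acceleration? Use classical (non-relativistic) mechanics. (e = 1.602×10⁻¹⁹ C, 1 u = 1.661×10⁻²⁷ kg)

v×B = (0, -1.15×10⁶, 4.06×10⁵) N/C.
E + v×B = (6800, -1.15×10⁶, 4.06×10⁵) N/C.
F = q(E + v×B) = (3.204×10⁻¹⁹ C)·(6800, -1.15×10⁶, 4.06×10⁵) = (2.18×10⁻¹⁵, -3.68×10⁻¹³, 1.30×10⁻¹³) N.
|a| = |F|/m = 3.902×10⁻¹³/4.983×10⁻²⁷ ≈ 7.83×10¹³ m/s².

|a| ≈ 7.83×10¹³ m/s²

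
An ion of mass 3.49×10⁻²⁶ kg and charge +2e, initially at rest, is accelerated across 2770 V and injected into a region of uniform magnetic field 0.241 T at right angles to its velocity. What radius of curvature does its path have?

Acceleration: |q|V = ½mv² ⇒ v = √(2|q|V/m) = √(2·3.204×10⁻¹⁹·2770/3.49×10⁻²⁶) ≈ 2.255×10⁵ m/s.
In the field: r = mv/(|q|B) = (3.49×10⁻²⁶)(2.255×10⁵)/((3.204×10⁻¹⁹)(0.241)) ≈ 0.102 m.

r ≈ 0.102 m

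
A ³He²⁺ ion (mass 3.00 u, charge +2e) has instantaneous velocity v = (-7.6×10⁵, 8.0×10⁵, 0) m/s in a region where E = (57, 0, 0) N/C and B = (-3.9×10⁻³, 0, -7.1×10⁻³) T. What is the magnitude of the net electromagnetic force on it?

v×B = (-5680, -5400, 3120) N/C.
E + v×B = (-5620, -5400, 3120) N/C.
F = q(E + v×B) = (3.204×10⁻¹⁹ C)·(-5620, -5400, 3120) = (-1.80×10⁻¹⁵, -1.73×10⁻¹⁵, 1.00×10⁻¹⁵) N.
|F| = 2.69×10⁻¹⁵ N.

|F| ≈ 2.69×10⁻¹⁵ N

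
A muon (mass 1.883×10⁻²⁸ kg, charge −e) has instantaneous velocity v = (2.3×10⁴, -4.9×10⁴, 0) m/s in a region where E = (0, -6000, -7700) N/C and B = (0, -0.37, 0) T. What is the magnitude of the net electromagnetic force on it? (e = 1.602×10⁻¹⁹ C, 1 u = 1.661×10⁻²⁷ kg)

v×B = (0, 0, -8510) N/C.
E + v×B = (0, -6000, -1.62×10⁴) N/C.
F = q(E + v×B) = (−1.602×10⁻¹⁹ C)·(0, -6000, -1.62×10⁴) = (0, 9.61×10⁻¹⁶, 2.60×10⁻¹⁵) N.
|F| = 2.77×10⁻¹⁵ N.

|F| ≈ 2.77×10⁻¹⁵ N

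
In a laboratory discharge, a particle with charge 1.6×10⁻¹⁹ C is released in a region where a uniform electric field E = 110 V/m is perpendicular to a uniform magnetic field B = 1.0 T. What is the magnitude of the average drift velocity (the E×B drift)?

The steady drift has the magnetic force balancing the electric force, so v_d = E/B.
v_d = 110/1.0 = 110 m/s.

v_d ≈ 110 m/s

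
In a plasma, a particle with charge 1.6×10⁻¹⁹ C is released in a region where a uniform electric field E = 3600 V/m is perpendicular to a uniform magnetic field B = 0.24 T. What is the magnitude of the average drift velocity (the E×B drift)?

v_d ≈ 1.5×10⁴ m/s

In crossed fields the guiding centre drifts at v_d = |E×B|/B² = E/B, independent of charge and mass.
v_d = 3600/0.24 = 1.5×10⁴ m/s.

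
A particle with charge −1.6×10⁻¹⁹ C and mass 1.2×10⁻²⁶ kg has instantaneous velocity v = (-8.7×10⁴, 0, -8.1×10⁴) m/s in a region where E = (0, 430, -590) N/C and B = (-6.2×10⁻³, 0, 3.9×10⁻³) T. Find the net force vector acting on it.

F ≈ (0, -2.03×10⁻¹⁶, 9.44×10⁻¹⁷) N

v×B = (0, 842, 0) N/C.
E + v×B = (0, 1270, -590) N/C.
F = q(E + v×B) = (−1.6×10⁻¹⁹ C)·(0, 1270, -590) = (0, -2.03×10⁻¹⁶, 9.44×10⁻¹⁷) N.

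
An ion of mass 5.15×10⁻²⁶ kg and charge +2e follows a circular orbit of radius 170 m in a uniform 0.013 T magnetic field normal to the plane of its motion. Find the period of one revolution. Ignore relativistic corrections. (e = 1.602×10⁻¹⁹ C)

T ≈ 7.8×10⁻⁵ s

The cyclotron period depends only on m, q, B: T = 2πm/(|q|B).
T = 2π(5.15×10⁻²⁶)/((3.204×10⁻¹⁹)(0.013)) ≈ 7.8×10⁻⁵ s.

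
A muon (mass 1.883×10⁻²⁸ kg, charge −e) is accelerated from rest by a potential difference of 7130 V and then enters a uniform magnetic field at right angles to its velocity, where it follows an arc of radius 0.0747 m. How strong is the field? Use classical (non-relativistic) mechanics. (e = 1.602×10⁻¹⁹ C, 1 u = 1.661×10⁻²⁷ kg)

v = √(2|q|V/m) = √(2·1.602×10⁻¹⁹·7130/1.883×10⁻²⁸) ≈ 3.483×10⁶ m/s.
B = mv/(|q|r) = (1.883×10⁻²⁸)(3.483×10⁶)/((1.602×10⁻¹⁹)(0.0747)) ≈ 0.0548 T.

B ≈ 0.0548 T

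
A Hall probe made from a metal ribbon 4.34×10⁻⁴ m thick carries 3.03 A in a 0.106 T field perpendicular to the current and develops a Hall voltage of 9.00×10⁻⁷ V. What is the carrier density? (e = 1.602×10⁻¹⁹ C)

n ≈ 5.13×10²⁷ m⁻³

From V_H = IB/(n e t), n = IB/(V_H e t).
n = (3.03)(0.106)/((9.00×10⁻⁷)(1.602×10⁻¹⁹)(4.34×10⁻⁴)) ≈ 5.13×10²⁷ m⁻³.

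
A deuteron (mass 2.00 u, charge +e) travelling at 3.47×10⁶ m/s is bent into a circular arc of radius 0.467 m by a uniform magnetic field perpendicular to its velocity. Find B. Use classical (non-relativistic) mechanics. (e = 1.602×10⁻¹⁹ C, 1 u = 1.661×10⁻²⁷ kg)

From |q|vB = mv²/r, B = mv/(|q|r).
B = (3.322×10⁻²⁷)(3.47×10⁶)/((1.602×10⁻¹⁹)(0.467)) ≈ 0.154 T.

B ≈ 0.154 T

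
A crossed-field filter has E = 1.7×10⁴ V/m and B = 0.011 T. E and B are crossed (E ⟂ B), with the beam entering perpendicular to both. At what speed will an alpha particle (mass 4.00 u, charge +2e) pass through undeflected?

v = 1.5×10⁶ m/s

For undeflected motion the electric and magnetic forces balance: qE = qvB.
v = E/B = 1.7×10⁴/0.011 = 1.5×10⁶ m/s.
The result is independent of the particle's charge and mass.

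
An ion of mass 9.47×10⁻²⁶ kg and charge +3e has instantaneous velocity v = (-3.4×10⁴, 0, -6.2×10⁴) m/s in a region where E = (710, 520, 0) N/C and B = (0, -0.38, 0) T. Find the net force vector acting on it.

F ≈ (-1.10×10⁻¹⁴, 2.50×10⁻¹⁶, 6.21×10⁻¹⁵) N

v×B = (-2.36×10⁴, 0, 1.29×10⁴) N/C.
E + v×B = (-2.28×10⁴, 520, 1.29×10⁴) N/C.
F = q(E + v×B) = (4.806×10⁻¹⁹ C)·(-2.28×10⁴, 520, 1.29×10⁴) = (-1.10×10⁻¹⁴, 2.50×10⁻¹⁶, 6.21×10⁻¹⁵) N.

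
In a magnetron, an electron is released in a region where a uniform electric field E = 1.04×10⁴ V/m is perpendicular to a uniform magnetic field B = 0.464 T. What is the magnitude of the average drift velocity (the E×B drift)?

In crossed fields the guiding centre drifts at v_d = |E×B|/B² = E/B, independent of charge and mass.
v_d = 1.04×10⁴/0.464 = 2.24×10⁴ m/s.

v_d ≈ 2.24×10⁴ m/s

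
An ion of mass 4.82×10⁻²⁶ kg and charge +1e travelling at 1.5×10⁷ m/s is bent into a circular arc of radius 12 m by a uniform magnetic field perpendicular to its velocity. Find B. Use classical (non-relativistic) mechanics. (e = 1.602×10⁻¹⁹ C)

B ≈ 0.38 T

From |q|vB = mv²/r, B = mv/(|q|r).
B = (4.82×10⁻²⁶)(1.5×10⁷)/((1.602×10⁻¹⁹)(12)) ≈ 0.38 T.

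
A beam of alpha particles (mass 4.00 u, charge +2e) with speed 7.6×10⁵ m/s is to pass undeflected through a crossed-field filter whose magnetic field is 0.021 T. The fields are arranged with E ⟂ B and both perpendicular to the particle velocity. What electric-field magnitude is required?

E = 1.6×10⁴ V/m

For straight-line motion qE = qvB, so E = vB.
E = 7.6×10⁵ × 0.021 = 1.6×10⁴ V/m.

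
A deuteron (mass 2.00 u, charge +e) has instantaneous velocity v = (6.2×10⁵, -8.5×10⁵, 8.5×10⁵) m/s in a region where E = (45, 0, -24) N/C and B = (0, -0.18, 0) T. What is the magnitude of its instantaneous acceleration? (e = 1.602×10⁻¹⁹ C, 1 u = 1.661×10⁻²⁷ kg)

|a| ≈ 9.13×10¹² m/s²

v×B = (1.53×10⁵, 0, -1.12×10⁵) N/C.
E + v×B = (1.53×10⁵, 0, -1.12×10⁵) N/C.
F = q(E + v×B) = (1.602×10⁻¹⁹ C)·(1.53×10⁵, 0, -1.12×10⁵) = (2.45×10⁻¹⁴, 0, -1.79×10⁻¹⁴) N.
|a| = |F|/m = 3.035×10⁻¹⁴/3.322×10⁻²⁷ ≈ 9.13×10¹² m/s².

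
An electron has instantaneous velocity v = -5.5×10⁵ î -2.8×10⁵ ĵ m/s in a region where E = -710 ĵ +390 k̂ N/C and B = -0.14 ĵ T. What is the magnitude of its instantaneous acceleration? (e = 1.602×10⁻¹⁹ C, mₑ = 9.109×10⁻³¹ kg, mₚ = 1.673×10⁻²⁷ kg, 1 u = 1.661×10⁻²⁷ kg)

v×B = (0, 0, 7.70×10⁴) N/C.
E + v×B = (0, -710, 7.74×10⁴) N/C.
F = q(E + v×B) = (−1.602×10⁻¹⁹ C)·(0, -710, 7.74×10⁴) = (0, 1.14×10⁻¹⁶, -1.24×10⁻¹⁴) N.
|a| = |F|/m = 1.240×10⁻¹⁴/9.109×10⁻³¹ ≈ 1.36×10¹⁶ m/s².

|a| ≈ 1.36×10¹⁶ m/s²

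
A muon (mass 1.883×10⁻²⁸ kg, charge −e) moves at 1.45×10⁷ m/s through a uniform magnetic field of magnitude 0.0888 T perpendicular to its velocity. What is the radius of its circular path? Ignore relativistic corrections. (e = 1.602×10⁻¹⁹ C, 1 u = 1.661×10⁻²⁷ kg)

The magnetic force provides the centripetal force: |q|vB = mv²/r.
r = mv/(|q|B) = (1.883×10⁻²⁸)(1.45×10⁷)/((1.602×10⁻¹⁹)(0.0888)) ≈ 0.192 m.

r ≈ 0.192 m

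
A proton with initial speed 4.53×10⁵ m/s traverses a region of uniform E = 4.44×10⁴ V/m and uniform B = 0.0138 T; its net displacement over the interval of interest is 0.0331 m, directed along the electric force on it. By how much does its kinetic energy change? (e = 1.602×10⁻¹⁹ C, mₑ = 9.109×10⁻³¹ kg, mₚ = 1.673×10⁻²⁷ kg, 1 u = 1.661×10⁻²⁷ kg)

The magnetic force is always ⟂ v and does no work; only the electric force changes KE.
ΔKE = F_E · d = |q|E d = (1.602×10⁻¹⁹)(4.44×10⁴)(0.0331) ≈ 2.35×10⁻¹⁶ J.

ΔKE ≈ 2.35×10⁻¹⁶ J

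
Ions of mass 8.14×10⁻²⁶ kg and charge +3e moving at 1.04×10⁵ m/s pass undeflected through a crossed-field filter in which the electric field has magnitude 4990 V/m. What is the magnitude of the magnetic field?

B = 0.0480 T

Balance of forces in the selector: qE = qvB ⇒ B = E/v.
B = 4990/1.04×10⁵ = 0.0480 T.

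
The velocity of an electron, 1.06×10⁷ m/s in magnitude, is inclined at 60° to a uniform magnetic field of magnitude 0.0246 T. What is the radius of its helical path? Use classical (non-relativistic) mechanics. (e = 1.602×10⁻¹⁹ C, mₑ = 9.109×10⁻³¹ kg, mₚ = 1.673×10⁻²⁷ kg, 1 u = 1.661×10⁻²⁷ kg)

v⊥ = v sinθ = 1.06×10⁷·sin60° ≈ 9.180×10⁶ m/s.
r = m v⊥/(|q|B) = (9.109×10⁻³¹)(9.180×10⁶)/((1.602×10⁻¹⁹)(0.0246)) ≈ 2.12×10⁻³ m.

r ≈ 2.12×10⁻³ m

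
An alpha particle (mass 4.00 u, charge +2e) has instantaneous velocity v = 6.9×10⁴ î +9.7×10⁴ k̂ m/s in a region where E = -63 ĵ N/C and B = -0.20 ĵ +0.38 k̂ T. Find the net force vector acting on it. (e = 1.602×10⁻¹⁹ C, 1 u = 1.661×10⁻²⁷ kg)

v×B = (1.94×10⁴, -2.62×10⁴, -1.38×10⁴) N/C.
E + v×B = (1.94×10⁴, -2.63×10⁴, -1.38×10⁴) N/C.
F = q(E + v×B) = (3.204×10⁻¹⁹ C)·(1.94×10⁴, -2.63×10⁴, -1.38×10⁴) = (6.22×10⁻¹⁵, -8.42×10⁻¹⁵, -4.42×10⁻¹⁵) N.

F ≈ (6.22×10⁻¹⁵, -8.42×10⁻¹⁵, -4.42×10⁻¹⁵) N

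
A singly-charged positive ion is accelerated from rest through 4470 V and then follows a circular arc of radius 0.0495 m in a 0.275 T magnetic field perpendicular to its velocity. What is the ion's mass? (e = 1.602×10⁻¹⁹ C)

m ≈ 3.32×10⁻²⁷ kg

Combine |q|V = ½mv² and r = mv/(|q|B): eliminate v to get m = qB²r²/(2V).
m = (1.602×10⁻¹⁹)(0.275)²(0.0495)²/(2·4470) ≈ 3.32×10⁻²⁷ kg.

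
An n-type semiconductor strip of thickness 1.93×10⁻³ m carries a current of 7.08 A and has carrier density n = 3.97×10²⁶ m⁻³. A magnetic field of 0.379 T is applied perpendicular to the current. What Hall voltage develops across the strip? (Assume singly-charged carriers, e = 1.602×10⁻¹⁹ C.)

V_H ≈ 2.19×10⁻⁵ V

V_H = IB/(n e t).
V_H = (7.08)(0.379)/((3.97×10²⁶)(1.602×10⁻¹⁹)(1.93×10⁻³)) ≈ 2.19×10⁻⁵ V.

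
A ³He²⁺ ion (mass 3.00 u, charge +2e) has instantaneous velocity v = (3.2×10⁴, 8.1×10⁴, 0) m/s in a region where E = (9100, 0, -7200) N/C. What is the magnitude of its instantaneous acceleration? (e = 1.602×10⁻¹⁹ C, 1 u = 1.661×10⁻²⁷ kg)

|a| ≈ 7.46×10¹¹ m/s²

Only an electric field acts, so F = qE = (3.204×10⁻¹⁹ C)·(9100, 0, -7200) = (2.92×10⁻¹⁵, 0, -2.31×10⁻¹⁵) N.
|a| = |F|/m = 3.718×10⁻¹⁵/4.983×10⁻²⁷ ≈ 7.46×10¹¹ m/s².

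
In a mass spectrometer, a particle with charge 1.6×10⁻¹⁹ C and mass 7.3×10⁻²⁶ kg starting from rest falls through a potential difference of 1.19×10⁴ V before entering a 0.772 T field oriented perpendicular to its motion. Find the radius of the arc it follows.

Acceleration: |q|V = ½mv² ⇒ v = √(2|q|V/m) = √(2·1.6×10⁻¹⁹·1.19×10⁴/7.3×10⁻²⁶) ≈ 2.284×10⁵ m/s.
In the field: r = mv/(|q|B) = (7.3×10⁻²⁶)(2.284×10⁵)/((1.6×10⁻¹⁹)(0.772)) ≈ 0.135 m.

r ≈ 0.135 m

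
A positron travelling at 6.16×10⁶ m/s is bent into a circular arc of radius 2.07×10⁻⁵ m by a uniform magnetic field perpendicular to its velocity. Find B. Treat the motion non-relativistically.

B ≈ 1.69 T

From |q|vB = mv²/r, B = mv/(|q|r).
B = (9.109×10⁻³¹)(6.16×10⁶)/((1.602×10⁻¹⁹)(2.07×10⁻⁵)) ≈ 1.69 T.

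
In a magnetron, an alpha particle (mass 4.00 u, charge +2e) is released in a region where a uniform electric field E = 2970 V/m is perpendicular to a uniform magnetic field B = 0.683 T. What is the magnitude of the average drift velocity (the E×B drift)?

In crossed fields the guiding centre drifts at v_d = |E×B|/B² = E/B, independent of charge and mass.
v_d = 2970/0.683 = 4350 m/s.

v_d ≈ 4350 m/s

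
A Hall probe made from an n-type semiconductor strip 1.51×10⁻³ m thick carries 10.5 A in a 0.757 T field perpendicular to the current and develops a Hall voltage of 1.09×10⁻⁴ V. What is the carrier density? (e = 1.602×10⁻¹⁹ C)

n ≈ 3.01×10²⁶ m⁻³

From V_H = IB/(n e t), n = IB/(V_H e t).
n = (10.5)(0.757)/((1.09×10⁻⁴)(1.602×10⁻¹⁹)(1.51×10⁻³)) ≈ 3.01×10²⁶ m⁻³.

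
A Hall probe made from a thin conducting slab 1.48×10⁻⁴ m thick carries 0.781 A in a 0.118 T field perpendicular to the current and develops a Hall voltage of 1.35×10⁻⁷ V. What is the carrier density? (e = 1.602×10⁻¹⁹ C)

n ≈ 2.88×10²⁸ m⁻³

From V_H = IB/(n e t), n = IB/(V_H e t).
n = (0.781)(0.118)/((1.35×10⁻⁷)(1.602×10⁻¹⁹)(1.48×10⁻⁴)) ≈ 2.88×10²⁸ m⁻³.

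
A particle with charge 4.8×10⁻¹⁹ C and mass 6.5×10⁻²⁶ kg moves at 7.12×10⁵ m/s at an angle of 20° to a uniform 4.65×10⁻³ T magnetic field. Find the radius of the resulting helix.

v⊥ = v sinθ = 7.12×10⁵·sin20° ≈ 2.435×10⁵ m/s.
r = m v⊥/(|q|B) = (6.5×10⁻²⁶)(2.435×10⁵)/((4.8×10⁻¹⁹)(4.65×10⁻³)) ≈ 7.09 m.

r ≈ 7.09 m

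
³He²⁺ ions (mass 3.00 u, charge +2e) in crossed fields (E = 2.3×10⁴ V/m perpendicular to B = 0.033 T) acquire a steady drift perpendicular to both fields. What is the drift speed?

The E×B drift speed is v_d = E/B.
v_d = 2.3×10⁴/0.033 = 7.0×10⁵ m/s.

v_d ≈ 7.0×10⁵ m/s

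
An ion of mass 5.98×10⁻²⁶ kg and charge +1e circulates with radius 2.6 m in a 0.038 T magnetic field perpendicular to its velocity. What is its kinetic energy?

KE ≈ 1.3×10⁴ eV

v = |q|Br/m, then KE = ½mv² = (qBr)²/(2m).
v = (1.602×10⁻¹⁹)(0.038)(2.6)/5.98×10⁻²⁶ ≈ 2.647×10⁵ m/s.
KE = ½(5.98×10⁻²⁶)(2.647×10⁵)² ≈ 2.1×10⁻¹⁵ J = 1.3×10⁴ eV.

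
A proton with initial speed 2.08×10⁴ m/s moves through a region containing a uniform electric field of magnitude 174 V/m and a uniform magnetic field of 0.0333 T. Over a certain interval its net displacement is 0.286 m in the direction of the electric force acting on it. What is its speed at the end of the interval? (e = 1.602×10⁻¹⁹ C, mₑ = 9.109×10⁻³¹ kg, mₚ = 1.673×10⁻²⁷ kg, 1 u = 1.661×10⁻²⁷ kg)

v_f ≈ 9.98×10⁴ m/s

B does no work; ΔKE = |q|E d.
½mv_f² = ½mv₀² + |q|Ed = ½(1.673×10⁻²⁷)(2.08×10⁴)² + (1.602×10⁻¹⁹)(174)(0.286) ≈ 3.619×10⁻¹⁹ J + 7.972×10⁻¹⁸ J ≈ 8.334×10⁻¹⁸ J.
v_f = √(2·8.334×10⁻¹⁸/1.673×10⁻²⁷) ≈ 9.98×10⁴ m/s.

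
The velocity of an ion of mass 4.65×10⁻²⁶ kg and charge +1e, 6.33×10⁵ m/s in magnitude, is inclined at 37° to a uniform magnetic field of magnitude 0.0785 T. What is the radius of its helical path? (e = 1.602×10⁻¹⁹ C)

r ≈ 1.41 m

v⊥ = v sinθ = 6.33×10⁵·sin37° ≈ 3.809×10⁵ m/s.
r = m v⊥/(|q|B) = (4.65×10⁻²⁶)(3.809×10⁵)/((1.602×10⁻¹⁹)(0.0785)) ≈ 1.41 m.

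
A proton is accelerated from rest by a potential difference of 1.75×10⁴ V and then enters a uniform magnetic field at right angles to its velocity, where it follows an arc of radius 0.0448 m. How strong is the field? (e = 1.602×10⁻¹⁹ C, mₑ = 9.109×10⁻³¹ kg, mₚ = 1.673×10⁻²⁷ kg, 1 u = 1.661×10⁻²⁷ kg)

v = √(2|q|V/m) = √(2·1.602×10⁻¹⁹·1.75×10⁴/1.673×10⁻²⁷) ≈ 1.831×10⁶ m/s.
B = mv/(|q|r) = (1.673×10⁻²⁷)(1.831×10⁶)/((1.602×10⁻¹⁹)(0.0448)) ≈ 0.427 T.

B ≈ 0.427 T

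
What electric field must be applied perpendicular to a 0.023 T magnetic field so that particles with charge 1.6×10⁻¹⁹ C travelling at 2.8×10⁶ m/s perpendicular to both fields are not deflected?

For straight-line motion qE = qvB, so E = vB.
E = 2.8×10⁶ × 0.023 = 6.4×10⁴ V/m.

E = 6.4×10⁴ V/m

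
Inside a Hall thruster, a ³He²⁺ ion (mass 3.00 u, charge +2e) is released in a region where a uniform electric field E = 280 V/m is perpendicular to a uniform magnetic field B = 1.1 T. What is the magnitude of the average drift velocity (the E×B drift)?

v_d ≈ 250 m/s

The steady drift has the magnetic force balancing the electric force, so v_d = E/B.
v_d = 280/1.1 = 250 m/s.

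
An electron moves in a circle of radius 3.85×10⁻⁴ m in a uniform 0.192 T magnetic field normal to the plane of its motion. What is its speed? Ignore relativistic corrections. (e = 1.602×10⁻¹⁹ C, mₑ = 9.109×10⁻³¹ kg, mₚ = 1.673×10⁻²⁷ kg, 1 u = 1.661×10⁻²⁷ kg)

From |q|vB = mv²/r, v = |q|Br/m.
v = (1.602×10⁻¹⁹)(0.192)(3.85×10⁻⁴)/9.109×10⁻³¹ ≈ 1.30×10⁷ m/s.

v ≈ 1.30×10⁷ m/s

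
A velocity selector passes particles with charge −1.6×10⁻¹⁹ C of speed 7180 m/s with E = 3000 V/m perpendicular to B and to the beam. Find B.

Balance of forces in the selector: qE = qvB ⇒ B = E/v.
B = 3000/7180 = 0.418 T.

B = 0.418 T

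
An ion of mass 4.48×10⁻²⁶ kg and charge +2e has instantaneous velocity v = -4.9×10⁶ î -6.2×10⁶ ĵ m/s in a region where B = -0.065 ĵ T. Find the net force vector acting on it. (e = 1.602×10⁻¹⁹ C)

F ≈ (0, 0, 1.02×10⁻¹³) N

v×B = (0, 0, 3.18×10⁵) N/C.
F = q v×B = (3.204×10⁻¹⁹ C)·(0, 0, 3.18×10⁵) = (0, 0, 1.02×10⁻¹³) N.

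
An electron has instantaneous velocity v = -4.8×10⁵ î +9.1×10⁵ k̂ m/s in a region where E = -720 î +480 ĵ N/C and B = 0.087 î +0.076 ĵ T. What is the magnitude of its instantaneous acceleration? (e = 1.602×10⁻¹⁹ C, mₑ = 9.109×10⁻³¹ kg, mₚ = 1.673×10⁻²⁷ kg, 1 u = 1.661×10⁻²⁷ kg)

v×B = (-6.92×10⁴, 7.92×10⁴, -3.65×10⁴) N/C.
E + v×B = (-6.99×10⁴, 7.96×10⁴, -3.65×10⁴) N/C.
F = q(E + v×B) = (−1.602×10⁻¹⁹ C)·(-6.99×10⁴, 7.96×10⁴, -3.65×10⁴) = (1.12×10⁻¹⁴, -1.28×10⁻¹⁴, 5.84×10⁻¹⁵) N.
|a| = |F|/m = 1.795×10⁻¹⁴/9.109×10⁻³¹ ≈ 1.97×10¹⁶ m/s².

|a| ≈ 1.97×10¹⁶ m/s²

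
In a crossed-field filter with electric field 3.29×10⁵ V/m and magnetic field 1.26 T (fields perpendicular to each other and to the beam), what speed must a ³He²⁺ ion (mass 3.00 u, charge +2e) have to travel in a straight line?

Straight-line motion ⇒ electric and magnetic forces cancel, so E = vB.
v = E/B = 3.29×10⁵/1.26 = 2.61×10⁵ m/s.

v = 2.61×10⁵ m/s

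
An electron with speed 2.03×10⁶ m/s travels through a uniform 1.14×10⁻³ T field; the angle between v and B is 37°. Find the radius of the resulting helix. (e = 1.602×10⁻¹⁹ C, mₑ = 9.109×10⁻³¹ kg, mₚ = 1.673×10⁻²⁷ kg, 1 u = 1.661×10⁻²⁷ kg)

r ≈ 6.09×10⁻³ m

v⊥ = v sinθ = 2.03×10⁶·sin37° ≈ 1.222×10⁶ m/s.
r = m v⊥/(|q|B) = (9.109×10⁻³¹)(1.222×10⁶)/((1.602×10⁻¹⁹)(1.14×10⁻³)) ≈ 6.09×10⁻³ m.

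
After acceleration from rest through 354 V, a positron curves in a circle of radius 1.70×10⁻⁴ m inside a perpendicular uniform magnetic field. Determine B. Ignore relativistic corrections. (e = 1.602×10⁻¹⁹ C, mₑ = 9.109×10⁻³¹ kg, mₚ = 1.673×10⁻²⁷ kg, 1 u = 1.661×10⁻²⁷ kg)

v = √(2|q|V/m) = √(2·1.602×10⁻¹⁹·354/9.109×10⁻³¹) ≈ 1.116×10⁷ m/s.
B = mv/(|q|r) = (9.109×10⁻³¹)(1.116×10⁷)/((1.602×10⁻¹⁹)(1.70×10⁻⁴)) ≈ 0.373 T.

B ≈ 0.373 T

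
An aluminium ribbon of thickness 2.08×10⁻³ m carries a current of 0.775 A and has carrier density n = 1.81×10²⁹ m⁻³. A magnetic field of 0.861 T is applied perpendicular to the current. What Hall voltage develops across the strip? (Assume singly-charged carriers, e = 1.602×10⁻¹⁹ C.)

V_H = IB/(n e t).
V_H = (0.775)(0.861)/((1.81×10²⁹)(1.602×10⁻¹⁹)(2.08×10⁻³)) ≈ 1.11×10⁻⁸ V.

V_H ≈ 1.11×10⁻⁸ V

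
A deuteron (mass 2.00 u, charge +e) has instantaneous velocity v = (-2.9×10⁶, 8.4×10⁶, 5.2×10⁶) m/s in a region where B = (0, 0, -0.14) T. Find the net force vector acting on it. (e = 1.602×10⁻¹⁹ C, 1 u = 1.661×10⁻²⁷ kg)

v×B = (-1.18×10⁶, -4.06×10⁵, 0) N/C.
F = q v×B = (1.602×10⁻¹⁹ C)·(-1.18×10⁶, -4.06×10⁵, 0) = (-1.88×10⁻¹³, -6.50×10⁻¹⁴, 0) N.

F ≈ (-1.88×10⁻¹³, -6.50×10⁻¹⁴, 0) N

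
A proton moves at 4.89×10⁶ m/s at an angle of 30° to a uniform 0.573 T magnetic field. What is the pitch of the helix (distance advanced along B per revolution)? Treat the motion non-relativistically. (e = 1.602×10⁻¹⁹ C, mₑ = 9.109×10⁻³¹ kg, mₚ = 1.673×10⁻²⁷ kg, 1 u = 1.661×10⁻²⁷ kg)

v∥ = v cosθ = 4.89×10⁶·cos30° ≈ 4.235×10⁶ m/s.
T = 2πm/(|q|B) = 2π(1.673×10⁻²⁷)/((1.602×10⁻¹⁹)(0.573)) ≈ 1.145×10⁻⁷ s.
pitch = v∥ T = (4.235×10⁶)(1.145×10⁻⁷) ≈ 0.485 m.

p ≈ 0.485 m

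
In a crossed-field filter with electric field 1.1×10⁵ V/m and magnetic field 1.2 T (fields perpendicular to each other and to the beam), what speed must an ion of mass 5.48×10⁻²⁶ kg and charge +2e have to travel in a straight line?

v = 9.2×10⁴ m/s

Zero net Lorentz force requires |qE| = |q v×B|, i.e. E = vB.
v = E/B = 1.1×10⁵/1.2 = 9.2×10⁴ m/s.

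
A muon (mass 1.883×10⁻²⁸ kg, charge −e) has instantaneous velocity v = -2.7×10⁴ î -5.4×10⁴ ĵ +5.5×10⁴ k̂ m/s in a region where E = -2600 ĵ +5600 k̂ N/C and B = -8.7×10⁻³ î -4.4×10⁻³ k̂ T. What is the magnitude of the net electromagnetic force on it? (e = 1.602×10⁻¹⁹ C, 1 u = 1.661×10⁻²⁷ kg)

|F| ≈ 9.69×10⁻¹⁶ N

v×B = (238, -597, -470) N/C.
E + v×B = (238, -3200, 5130) N/C.
F = q(E + v×B) = (−1.602×10⁻¹⁹ C)·(238, -3200, 5130) = (-3.81×10⁻¹⁷, 5.12×10⁻¹⁶, -8.22×10⁻¹⁶) N.
|F| = 9.69×10⁻¹⁶ N.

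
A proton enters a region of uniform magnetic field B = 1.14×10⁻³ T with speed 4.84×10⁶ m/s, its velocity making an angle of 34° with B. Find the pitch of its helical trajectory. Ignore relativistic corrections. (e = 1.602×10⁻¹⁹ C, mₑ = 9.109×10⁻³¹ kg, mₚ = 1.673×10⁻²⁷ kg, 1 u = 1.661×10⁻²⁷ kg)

v∥ = v cosθ = 4.84×10⁶·cos34° ≈ 4.013×10⁶ m/s.
T = 2πm/(|q|B) = 2π(1.673×10⁻²⁷)/((1.602×10⁻¹⁹)(1.14×10⁻³)) ≈ 5.756×10⁻⁵ s.
pitch = v∥ T = (4.013×10⁶)(5.756×10⁻⁵) ≈ 231 m.

p ≈ 231 m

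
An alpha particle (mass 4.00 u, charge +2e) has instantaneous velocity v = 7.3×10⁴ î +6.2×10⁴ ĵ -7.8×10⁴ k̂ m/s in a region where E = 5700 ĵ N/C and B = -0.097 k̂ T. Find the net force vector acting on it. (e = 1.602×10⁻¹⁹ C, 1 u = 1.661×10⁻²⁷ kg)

F ≈ (-1.93×10⁻¹⁵, 4.10×10⁻¹⁵, 0) N

v×B = (-6010, 7080, 0) N/C.
E + v×B = (-6010, 1.28×10⁴, 0) N/C.
F = q(E + v×B) = (3.204×10⁻¹⁹ C)·(-6010, 1.28×10⁴, 0) = (-1.93×10⁻¹⁵, 4.10×10⁻¹⁵, 0) N.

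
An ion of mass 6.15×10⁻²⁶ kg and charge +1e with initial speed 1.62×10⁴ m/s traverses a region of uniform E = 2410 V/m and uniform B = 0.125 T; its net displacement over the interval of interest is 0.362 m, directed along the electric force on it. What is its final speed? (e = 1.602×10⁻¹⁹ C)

B does no work; ΔKE = |q|E d.
½mv_f² = ½mv₀² + |q|Ed = ½(6.15×10⁻²⁶)(1.62×10⁴)² + (1.602×10⁻¹⁹)(2410)(0.362) ≈ 8.070×10⁻¹⁸ J + 1.398×10⁻¹⁶ J ≈ 1.478×10⁻¹⁶ J.
v_f = √(2·1.478×10⁻¹⁶/6.15×10⁻²⁶) ≈ 6.93×10⁴ m/s.

v_f ≈ 6.93×10⁴ m/s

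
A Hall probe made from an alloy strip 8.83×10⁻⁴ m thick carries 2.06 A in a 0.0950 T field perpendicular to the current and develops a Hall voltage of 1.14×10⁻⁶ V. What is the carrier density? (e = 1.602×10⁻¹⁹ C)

n ≈ 1.21×10²⁷ m⁻³

From V_H = IB/(n e t), n = IB/(V_H e t).
n = (2.06)(0.0950)/((1.14×10⁻⁶)(1.602×10⁻¹⁹)(8.83×10⁻⁴)) ≈ 1.21×10²⁷ m⁻³.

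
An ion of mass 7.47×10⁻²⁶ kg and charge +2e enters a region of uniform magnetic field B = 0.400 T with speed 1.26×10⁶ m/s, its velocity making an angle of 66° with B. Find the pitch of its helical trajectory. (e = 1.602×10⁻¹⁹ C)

p ≈ 1.88 m

v∥ = v cosθ = 1.26×10⁶·cos66° ≈ 5.125×10⁵ m/s.
T = 2πm/(|q|B) = 2π(7.47×10⁻²⁶)/((3.204×10⁻¹⁹)(0.400)) ≈ 3.662×10⁻⁶ s.
pitch = v∥ T = (5.125×10⁵)(3.662×10⁻⁶) ≈ 1.88 m.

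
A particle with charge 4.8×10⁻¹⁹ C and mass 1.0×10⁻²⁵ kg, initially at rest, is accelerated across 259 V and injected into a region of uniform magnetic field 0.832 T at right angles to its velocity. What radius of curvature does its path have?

r ≈ 0.0125 m

Acceleration: |q|V = ½mv² ⇒ v = √(2|q|V/m) = √(2·4.8×10⁻¹⁹·259/1.0×10⁻²⁵) ≈ 4.986×10⁴ m/s.
In the field: r = mv/(|q|B) = (1.0×10⁻²⁵)(4.986×10⁴)/((4.8×10⁻¹⁹)(0.832)) ≈ 0.0125 m.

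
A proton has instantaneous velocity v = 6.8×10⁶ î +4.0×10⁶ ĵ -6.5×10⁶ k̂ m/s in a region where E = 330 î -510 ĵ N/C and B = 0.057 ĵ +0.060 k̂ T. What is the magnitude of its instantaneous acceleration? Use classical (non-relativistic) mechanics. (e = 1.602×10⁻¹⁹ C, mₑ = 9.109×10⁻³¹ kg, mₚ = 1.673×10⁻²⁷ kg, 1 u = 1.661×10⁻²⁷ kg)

|a| ≈ 7.96×10¹³ m/s²

v×B = (6.10×10⁵, -4.08×10⁵, 3.88×10⁵) N/C.
E + v×B = (6.11×10⁵, -4.09×10⁵, 3.88×10⁵) N/C.
F = q(E + v×B) = (1.602×10⁻¹⁹ C)·(6.11×10⁵, -4.09×10⁵, 3.88×10⁵) = (9.79×10⁻¹⁴, -6.54×10⁻¹⁴, 6.21×10⁻¹⁴) N.
|a| = |F|/m = 1.331×10⁻¹³/1.673×10⁻²⁷ ≈ 7.96×10¹³ m/s².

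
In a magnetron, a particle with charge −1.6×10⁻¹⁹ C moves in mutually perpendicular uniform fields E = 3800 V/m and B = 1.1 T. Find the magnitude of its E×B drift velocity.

In crossed fields the guiding centre drifts at v_d = |E×B|/B² = E/B, independent of charge and mass.
v_d = 3800/1.1 = 3500 m/s.

v_d ≈ 3500 m/s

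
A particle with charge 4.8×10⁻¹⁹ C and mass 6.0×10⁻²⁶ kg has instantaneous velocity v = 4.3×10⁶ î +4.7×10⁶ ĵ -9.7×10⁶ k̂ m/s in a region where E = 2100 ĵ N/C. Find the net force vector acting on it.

Only an electric field acts, so F = qE = (4.8×10⁻¹⁹ C)·(0, 2100, 0) = (0, 1.01×10⁻¹⁵, 0) N.

F ≈ (0, 1.01×10⁻¹⁵, 0) N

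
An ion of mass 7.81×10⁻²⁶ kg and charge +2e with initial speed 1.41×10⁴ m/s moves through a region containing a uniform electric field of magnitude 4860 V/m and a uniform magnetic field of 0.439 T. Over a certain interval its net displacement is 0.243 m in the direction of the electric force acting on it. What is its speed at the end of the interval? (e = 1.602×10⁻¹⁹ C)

v_f ≈ 9.94×10⁴ m/s

B does no work; ΔKE = |q|E d.
½mv_f² = ½mv₀² + |q|Ed = ½(7.81×10⁻²⁶)(1.41×10⁴)² + (3.204×10⁻¹⁹)(4860)(0.243) ≈ 7.764×10⁻¹⁸ J + 3.784×10⁻¹⁶ J ≈ 3.861×10⁻¹⁶ J.
v_f = √(2·3.861×10⁻¹⁶/7.81×10⁻²⁶) ≈ 9.94×10⁴ m/s.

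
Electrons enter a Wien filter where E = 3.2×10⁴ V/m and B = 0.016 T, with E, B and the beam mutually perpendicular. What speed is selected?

Straight-line motion ⇒ electric and magnetic forces cancel, so E = vB.
v = E/B = 3.2×10⁴/0.016 = 2.0×10⁶ m/s.

v = 2.0×10⁶ m/s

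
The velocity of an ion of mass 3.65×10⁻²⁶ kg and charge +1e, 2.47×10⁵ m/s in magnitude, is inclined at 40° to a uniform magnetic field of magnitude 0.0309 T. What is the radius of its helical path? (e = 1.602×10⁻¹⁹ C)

r ≈ 1.17 m

v⊥ = v sinθ = 2.47×10⁵·sin40° ≈ 1.588×10⁵ m/s.
r = m v⊥/(|q|B) = (3.65×10⁻²⁶)(1.588×10⁵)/((1.602×10⁻¹⁹)(0.0309)) ≈ 1.17 m.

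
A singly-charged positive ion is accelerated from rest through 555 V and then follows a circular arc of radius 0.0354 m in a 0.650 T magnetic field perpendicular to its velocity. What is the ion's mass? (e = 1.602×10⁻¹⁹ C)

Combine |q|V = ½mv² and r = mv/(|q|B): eliminate v to get m = qB²r²/(2V).
m = (1.602×10⁻¹⁹)(0.650)²(0.0354)²/(2·555) ≈ 7.64×10⁻²⁶ kg.

m ≈ 7.64×10⁻²⁶ kg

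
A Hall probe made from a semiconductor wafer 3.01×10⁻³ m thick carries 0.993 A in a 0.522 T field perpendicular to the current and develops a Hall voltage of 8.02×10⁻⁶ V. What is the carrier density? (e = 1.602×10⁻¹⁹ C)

n ≈ 1.34×10²⁶ m⁻³

From V_H = IB/(n e t), n = IB/(V_H e t).
n = (0.993)(0.522)/((8.02×10⁻⁶)(1.602×10⁻¹⁹)(3.01×10⁻³)) ≈ 1.34×10²⁶ m⁻³.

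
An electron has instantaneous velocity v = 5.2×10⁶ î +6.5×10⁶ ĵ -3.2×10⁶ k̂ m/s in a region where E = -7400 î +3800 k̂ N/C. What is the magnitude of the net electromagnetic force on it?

|F| ≈ 1.33×10⁻¹⁵ N

Only an electric field acts, so F = qE = (−1.602×10⁻¹⁹ C)·(-7400, 0, 3800) = (1.19×10⁻¹⁵, 0, -6.09×10⁻¹⁶) N.
|F| = 1.33×10⁻¹⁵ N.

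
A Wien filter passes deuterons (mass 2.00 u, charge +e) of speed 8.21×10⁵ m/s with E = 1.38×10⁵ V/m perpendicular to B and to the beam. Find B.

B = 0.168 T

Balance of forces in the selector: qE = qvB ⇒ B = E/v.
B = 1.38×10⁵/8.21×10⁵ = 0.168 T.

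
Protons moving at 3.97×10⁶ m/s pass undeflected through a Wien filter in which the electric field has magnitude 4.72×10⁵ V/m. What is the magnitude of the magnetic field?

Balance of forces in the selector: qE = qvB ⇒ B = E/v.
B = 4.72×10⁵/3.97×10⁶ = 0.119 T.

B = 0.119 T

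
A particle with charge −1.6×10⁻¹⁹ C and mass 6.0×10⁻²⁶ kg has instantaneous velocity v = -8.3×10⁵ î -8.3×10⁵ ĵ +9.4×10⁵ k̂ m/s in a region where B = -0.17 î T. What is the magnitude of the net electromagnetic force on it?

v×B = (0, -1.60×10⁵, -1.41×10⁵) N/C.
F = q v×B = (−1.6×10⁻¹⁹ C)·(0, -1.60×10⁵, -1.41×10⁵) = (0, 2.56×10⁻¹⁴, 2.26×10⁻¹⁴) N.
|F| = 3.41×10⁻¹⁴ N.

|F| ≈ 3.41×10⁻¹⁴ N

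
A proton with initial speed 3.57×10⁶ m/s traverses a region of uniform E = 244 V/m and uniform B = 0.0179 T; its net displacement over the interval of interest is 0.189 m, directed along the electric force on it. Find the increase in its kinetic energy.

ΔKE ≈ 7.39×10⁻¹⁸ J

The magnetic force is always ⟂ v and does no work; only the electric force changes KE.
ΔKE = F_E · d = |q|E d = (1.602×10⁻¹⁹)(244)(0.189) ≈ 7.39×10⁻¹⁸ J.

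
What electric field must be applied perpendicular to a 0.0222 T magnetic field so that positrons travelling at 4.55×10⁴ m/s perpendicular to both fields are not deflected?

E = 1010 V/m

For straight-line motion qE = qvB, so E = vB.
E = 4.55×10⁴ × 0.0222 = 1010 V/m.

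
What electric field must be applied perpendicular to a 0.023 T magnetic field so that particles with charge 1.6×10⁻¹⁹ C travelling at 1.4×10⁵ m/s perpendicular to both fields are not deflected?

For straight-line motion qE = qvB, so E = vB.
E = 1.4×10⁵ × 0.023 = 3200 V/m.

E = 3200 V/m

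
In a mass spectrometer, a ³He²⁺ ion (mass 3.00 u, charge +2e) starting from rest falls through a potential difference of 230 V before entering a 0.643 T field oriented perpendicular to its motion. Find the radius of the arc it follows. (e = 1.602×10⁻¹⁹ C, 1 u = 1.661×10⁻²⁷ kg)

r ≈ 4.16×10⁻³ m

Acceleration: |q|V = ½mv² ⇒ v = √(2|q|V/m) = √(2·3.204×10⁻¹⁹·230/4.983×10⁻²⁷) ≈ 1.720×10⁵ m/s.
In the field: r = mv/(|q|B) = (4.983×10⁻²⁷)(1.720×10⁵)/((3.204×10⁻¹⁹)(0.643)) ≈ 4.16×10⁻³ m.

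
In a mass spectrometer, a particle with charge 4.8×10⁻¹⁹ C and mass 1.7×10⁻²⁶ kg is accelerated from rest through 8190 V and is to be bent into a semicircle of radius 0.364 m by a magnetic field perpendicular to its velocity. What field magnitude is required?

v = √(2|q|V/m) = √(2·4.8×10⁻¹⁹·8190/1.7×10⁻²⁶) ≈ 6.801×10⁵ m/s.
B = mv/(|q|r) = (1.7×10⁻²⁶)(6.801×10⁵)/((4.8×10⁻¹⁹)(0.364)) ≈ 0.0662 T.

B ≈ 0.0662 T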